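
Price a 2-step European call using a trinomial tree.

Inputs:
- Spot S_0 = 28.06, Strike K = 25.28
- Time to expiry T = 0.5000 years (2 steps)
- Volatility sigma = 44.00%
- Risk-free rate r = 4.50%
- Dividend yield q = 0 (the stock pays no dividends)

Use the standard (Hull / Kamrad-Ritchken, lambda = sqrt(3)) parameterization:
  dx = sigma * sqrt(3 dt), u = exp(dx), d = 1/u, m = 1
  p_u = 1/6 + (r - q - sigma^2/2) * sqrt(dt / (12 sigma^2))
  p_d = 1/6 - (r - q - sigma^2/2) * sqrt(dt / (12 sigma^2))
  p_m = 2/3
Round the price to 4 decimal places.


Answer: Price = V(0,0) = 5.2028

Derivation:
dt = T/N = 0.250000; dx = sigma*sqrt(3*dt) = 0.381051
u = exp(dx) = 1.463823; d = 1/u = 0.683143
p_u = 0.149674, p_m = 0.666667, p_d = 0.183659
Discount per step: exp(-r*dt) = 0.988813
Stock lattice S(k, j) with j the centered position index:
  k=0: S(0,+0) = 28.0600
  k=1: S(1,-1) = 19.1690; S(1,+0) = 28.0600; S(1,+1) = 41.0749
  k=2: S(2,-2) = 13.0952; S(2,-1) = 19.1690; S(2,+0) = 28.0600; S(2,+1) = 41.0749; S(2,+2) = 60.1263
Terminal payoffs V(N, j) = max(S_T - K, 0):
  V(2,-2) = 0.000000; V(2,-1) = 0.000000; V(2,+0) = 2.780000; V(2,+1) = 15.794860; V(2,+2) = 34.846305
Backward induction: V(k, j) = exp(-r*dt) * [p_u * V(k+1, j+1) + p_m * V(k+1, j) + p_d * V(k+1, j-1)]
  V(1,-1) = exp(-r*dt) * [p_u*2.780000 + p_m*0.000000 + p_d*0.000000] = 0.411439
  V(1,+0) = exp(-r*dt) * [p_u*15.794860 + p_m*2.780000 + p_d*0.000000] = 4.170236
  V(1,+1) = exp(-r*dt) * [p_u*34.846305 + p_m*15.794860 + p_d*2.780000] = 16.074216
  V(0,+0) = exp(-r*dt) * [p_u*16.074216 + p_m*4.170236 + p_d*0.411439] = 5.202756


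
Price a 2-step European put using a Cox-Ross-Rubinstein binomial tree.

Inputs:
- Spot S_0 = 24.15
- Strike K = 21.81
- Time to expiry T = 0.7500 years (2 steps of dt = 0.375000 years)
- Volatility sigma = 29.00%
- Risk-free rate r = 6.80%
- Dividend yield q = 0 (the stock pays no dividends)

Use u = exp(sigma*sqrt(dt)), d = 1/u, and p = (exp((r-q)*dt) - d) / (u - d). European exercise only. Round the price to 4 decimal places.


Answer: Price = V(0,0) = 1.0328

Derivation:
dt = T/N = 0.375000
u = exp(sigma*sqrt(dt)) = 1.194333; d = 1/u = 0.837287
p = (exp((r-q)*dt) - d) / (u - d) = 0.528057
Discount per step: exp(-r*dt) = 0.974822
Stock lattice S(k, i) with i counting down-moves:
  k=0: S(0,0) = 24.1500
  k=1: S(1,0) = 28.8431; S(1,1) = 20.2205
  k=2: S(2,0) = 34.4483; S(2,1) = 24.1500; S(2,2) = 16.9304
Terminal payoffs V(N, i) = max(K - S_T, 0):
  V(2,0) = 0.000000; V(2,1) = 0.000000; V(2,2) = 4.879642
Backward induction: V(k, i) = exp(-r*dt) * [p * V(k+1, i) + (1-p) * V(k+1, i+1)].
  V(1,0) = exp(-r*dt) * [p*0.000000 + (1-p)*0.000000] = 0.000000
  V(1,1) = exp(-r*dt) * [p*0.000000 + (1-p)*4.879642] = 2.244930
  V(0,0) = exp(-r*dt) * [p*0.000000 + (1-p)*2.244930] = 1.032804


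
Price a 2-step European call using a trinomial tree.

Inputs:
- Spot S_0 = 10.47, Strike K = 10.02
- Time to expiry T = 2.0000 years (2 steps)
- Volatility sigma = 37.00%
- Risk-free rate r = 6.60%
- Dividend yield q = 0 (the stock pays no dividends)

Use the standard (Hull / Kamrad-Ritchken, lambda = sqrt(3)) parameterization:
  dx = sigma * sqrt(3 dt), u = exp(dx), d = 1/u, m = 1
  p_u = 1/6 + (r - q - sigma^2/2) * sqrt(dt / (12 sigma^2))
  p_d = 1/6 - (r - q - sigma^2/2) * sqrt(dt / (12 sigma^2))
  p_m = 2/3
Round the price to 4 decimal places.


Answer: Price = V(0,0) = 2.7530

Derivation:
dt = T/N = 1.000000; dx = sigma*sqrt(3*dt) = 0.640859
u = exp(dx) = 1.898110; d = 1/u = 0.526840
p_u = 0.164755, p_m = 0.666667, p_d = 0.168578
Discount per step: exp(-r*dt) = 0.936131
Stock lattice S(k, j) with j the centered position index:
  k=0: S(0,+0) = 10.4700
  k=1: S(1,-1) = 5.5160; S(1,+0) = 10.4700; S(1,+1) = 19.8732
  k=2: S(2,-2) = 2.9061; S(2,-1) = 5.5160; S(2,+0) = 10.4700; S(2,+1) = 19.8732; S(2,+2) = 37.7216
Terminal payoffs V(N, j) = max(S_T - K, 0):
  V(2,-2) = 0.000000; V(2,-1) = 0.000000; V(2,+0) = 0.450000; V(2,+1) = 9.853215; V(2,+2) = 27.701553
Backward induction: V(k, j) = exp(-r*dt) * [p_u * V(k+1, j+1) + p_m * V(k+1, j) + p_d * V(k+1, j-1)]
  V(1,-1) = exp(-r*dt) * [p_u*0.450000 + p_m*0.000000 + p_d*0.000000] = 0.069405
  V(1,+0) = exp(-r*dt) * [p_u*9.853215 + p_m*0.450000 + p_d*0.000000] = 1.800524
  V(1,+1) = exp(-r*dt) * [p_u*27.701553 + p_m*9.853215 + p_d*0.450000] = 10.492758
  V(0,+0) = exp(-r*dt) * [p_u*10.492758 + p_m*1.800524 + p_d*0.069405] = 2.752960


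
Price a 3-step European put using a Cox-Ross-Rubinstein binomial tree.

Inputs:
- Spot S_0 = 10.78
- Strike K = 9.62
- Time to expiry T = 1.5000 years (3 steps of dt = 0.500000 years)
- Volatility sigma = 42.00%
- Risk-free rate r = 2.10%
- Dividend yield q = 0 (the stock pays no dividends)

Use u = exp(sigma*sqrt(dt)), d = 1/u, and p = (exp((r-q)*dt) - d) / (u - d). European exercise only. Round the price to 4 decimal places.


dt = T/N = 0.500000
u = exp(sigma*sqrt(dt)) = 1.345795; d = 1/u = 0.743055
p = (exp((r-q)*dt) - d) / (u - d) = 0.443807
Discount per step: exp(-r*dt) = 0.989555
Stock lattice S(k, i) with i counting down-moves:
  k=0: S(0,0) = 10.7800
  k=1: S(1,0) = 14.5077; S(1,1) = 8.0101
  k=2: S(2,0) = 19.5243; S(2,1) = 10.7800; S(2,2) = 5.9520
  k=3: S(3,0) = 26.2758; S(3,1) = 14.5077; S(3,2) = 8.0101; S(3,3) = 4.4226
Terminal payoffs V(N, i) = max(K - S_T, 0):
  V(3,0) = 0.000000; V(3,1) = 0.000000; V(3,2) = 1.609864; V(3,3) = 5.197355
Backward induction: V(k, i) = exp(-r*dt) * [p * V(k+1, i) + (1-p) * V(k+1, i+1)].
  V(2,0) = exp(-r*dt) * [p*0.000000 + (1-p)*0.000000] = 0.000000
  V(2,1) = exp(-r*dt) * [p*0.000000 + (1-p)*1.609864] = 0.886043
  V(2,2) = exp(-r*dt) * [p*1.609864 + (1-p)*5.197355] = 3.567545
  V(1,0) = exp(-r*dt) * [p*0.000000 + (1-p)*0.886043] = 0.487663
  V(1,1) = exp(-r*dt) * [p*0.886043 + (1-p)*3.567545] = 2.352643
  V(0,0) = exp(-r*dt) * [p*0.487663 + (1-p)*2.352643] = 1.509024

Answer: Price = V(0,0) = 1.5090


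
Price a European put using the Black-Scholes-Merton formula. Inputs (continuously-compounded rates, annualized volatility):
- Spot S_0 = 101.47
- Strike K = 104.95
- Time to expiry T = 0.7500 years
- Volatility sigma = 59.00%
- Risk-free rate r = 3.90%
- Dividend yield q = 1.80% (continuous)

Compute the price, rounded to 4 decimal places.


Answer: Price = 21.2896

Derivation:
d1 = (ln(S/K) + (r - q + 0.5*sigma^2) * T) / (sigma * sqrt(T)) = 0.22030638
d2 = d1 - sigma * sqrt(T) = -0.29064861
exp(-rT) = 0.97117364; exp(-qT) = 0.98659072
P = K * exp(-rT) * N(-d2) - S_0 * exp(-qT) * N(-d1)
N(-d1) = 0.41281628; N(-d2) = 0.61433996
P = 104.9500 * 0.97117364 * 0.61433996 - 101.4700 * 0.98659072 * 0.41281628 = 21.2896


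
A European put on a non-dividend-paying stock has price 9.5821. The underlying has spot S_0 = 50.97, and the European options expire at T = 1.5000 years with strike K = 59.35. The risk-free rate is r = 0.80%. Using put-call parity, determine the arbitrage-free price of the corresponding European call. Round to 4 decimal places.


Answer: Call price = 1.9100

Derivation:
Put-call parity: C - P = S_0 * exp(-qT) - K * exp(-rT).
S_0 * exp(-qT) = 50.9700 * 1.00000000 = 50.97000000
K * exp(-rT) = 59.3500 * 0.98807171 = 58.64205616
C = P + S*exp(-qT) - K*exp(-rT)
C = 9.5821 + 50.97000000 - 58.64205616 = 1.9100


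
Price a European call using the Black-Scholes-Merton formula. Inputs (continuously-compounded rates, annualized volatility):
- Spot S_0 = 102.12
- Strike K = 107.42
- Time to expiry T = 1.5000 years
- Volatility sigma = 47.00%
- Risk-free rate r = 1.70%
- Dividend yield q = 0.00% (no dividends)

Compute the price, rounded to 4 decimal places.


Answer: Price = 22.1493

Derivation:
d1 = (ln(S/K) + (r - q + 0.5*sigma^2) * T) / (sigma * sqrt(T)) = 0.24421449
d2 = d1 - sigma * sqrt(T) = -0.33141560
exp(-rT) = 0.97482238; exp(-qT) = 1.00000000
C = S_0 * exp(-qT) * N(d1) - K * exp(-rT) * N(d2)
N(d1) = 0.59646765; N(d2) = 0.37016529
C = 102.1200 * 1.00000000 * 0.59646765 - 107.4200 * 0.97482238 * 0.37016529 = 22.1493


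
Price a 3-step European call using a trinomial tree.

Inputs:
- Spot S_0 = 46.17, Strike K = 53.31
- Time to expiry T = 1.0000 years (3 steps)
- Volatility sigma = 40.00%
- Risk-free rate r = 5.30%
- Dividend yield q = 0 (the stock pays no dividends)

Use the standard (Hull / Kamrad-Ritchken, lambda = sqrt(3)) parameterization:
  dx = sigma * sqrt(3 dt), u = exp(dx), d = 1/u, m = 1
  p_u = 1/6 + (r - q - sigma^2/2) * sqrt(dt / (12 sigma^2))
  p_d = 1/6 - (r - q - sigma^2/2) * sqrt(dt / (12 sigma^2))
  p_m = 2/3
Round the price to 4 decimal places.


dt = T/N = 0.333333; dx = sigma*sqrt(3*dt) = 0.400000
u = exp(dx) = 1.491825; d = 1/u = 0.670320
p_u = 0.155417, p_m = 0.666667, p_d = 0.177917
Discount per step: exp(-r*dt) = 0.982488
Stock lattice S(k, j) with j the centered position index:
  k=0: S(0,+0) = 46.1700
  k=1: S(1,-1) = 30.9487; S(1,+0) = 46.1700; S(1,+1) = 68.8775
  k=2: S(2,-2) = 20.7455; S(2,-1) = 30.9487; S(2,+0) = 46.1700; S(2,+1) = 68.8775; S(2,+2) = 102.7532
  k=3: S(3,-3) = 13.9061; S(3,-2) = 20.7455; S(3,-1) = 30.9487; S(3,+0) = 46.1700; S(3,+1) = 68.8775; S(3,+2) = 102.7532; S(3,+3) = 153.2898
Terminal payoffs V(N, j) = max(S_T - K, 0):
  V(3,-3) = 0.000000; V(3,-2) = 0.000000; V(3,-1) = 0.000000; V(3,+0) = 0.000000; V(3,+1) = 15.567546; V(3,+2) = 49.443225; V(3,+3) = 99.979798
Backward induction: V(k, j) = exp(-r*dt) * [p_u * V(k+1, j+1) + p_m * V(k+1, j) + p_d * V(k+1, j-1)]
  V(2,-2) = exp(-r*dt) * [p_u*0.000000 + p_m*0.000000 + p_d*0.000000] = 0.000000
  V(2,-1) = exp(-r*dt) * [p_u*0.000000 + p_m*0.000000 + p_d*0.000000] = 0.000000
  V(2,+0) = exp(-r*dt) * [p_u*15.567546 + p_m*0.000000 + p_d*0.000000] = 2.377088
  V(2,+1) = exp(-r*dt) * [p_u*49.443225 + p_m*15.567546 + p_d*0.000000] = 17.746361
  V(2,+2) = exp(-r*dt) * [p_u*99.979798 + p_m*49.443225 + p_d*15.567546] = 50.372580
  V(1,-1) = exp(-r*dt) * [p_u*2.377088 + p_m*0.000000 + p_d*0.000000] = 0.362970
  V(1,+0) = exp(-r*dt) * [p_u*17.746361 + p_m*2.377088 + p_d*0.000000] = 4.266756
  V(1,+1) = exp(-r*dt) * [p_u*50.372580 + p_m*17.746361 + p_d*2.377088] = 19.730893
  V(0,+0) = exp(-r*dt) * [p_u*19.730893 + p_m*4.266756 + p_d*0.362970] = 5.870950

Answer: Price = V(0,0) = 5.8710


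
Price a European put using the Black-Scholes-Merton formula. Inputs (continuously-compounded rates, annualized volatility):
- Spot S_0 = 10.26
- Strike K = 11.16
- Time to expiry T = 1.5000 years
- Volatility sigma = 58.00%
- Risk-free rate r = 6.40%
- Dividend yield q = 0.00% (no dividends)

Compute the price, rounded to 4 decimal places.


Answer: Price = 2.7703

Derivation:
d1 = (ln(S/K) + (r - q + 0.5*sigma^2) * T) / (sigma * sqrt(T)) = 0.37195204
d2 = d1 - sigma * sqrt(T) = -0.33839999
exp(-rT) = 0.90846402; exp(-qT) = 1.00000000
P = K * exp(-rT) * N(-d2) - S_0 * exp(-qT) * N(-d1)
N(-d1) = 0.35496428; N(-d2) = 0.63246911
P = 11.1600 * 0.90846402 * 0.63246911 - 10.2600 * 1.00000000 * 0.35496428 = 2.7703


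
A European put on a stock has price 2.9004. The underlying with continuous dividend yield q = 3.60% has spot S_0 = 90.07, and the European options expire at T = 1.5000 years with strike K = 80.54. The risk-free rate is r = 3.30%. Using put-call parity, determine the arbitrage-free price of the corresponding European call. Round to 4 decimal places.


Answer: Call price = 11.5853

Derivation:
Put-call parity: C - P = S_0 * exp(-qT) - K * exp(-rT).
S_0 * exp(-qT) = 90.0700 * 0.94743211 = 85.33520983
K * exp(-rT) = 80.5400 * 0.95170516 = 76.65033344
C = P + S*exp(-qT) - K*exp(-rT)
C = 2.9004 + 85.33520983 - 76.65033344 = 11.5853


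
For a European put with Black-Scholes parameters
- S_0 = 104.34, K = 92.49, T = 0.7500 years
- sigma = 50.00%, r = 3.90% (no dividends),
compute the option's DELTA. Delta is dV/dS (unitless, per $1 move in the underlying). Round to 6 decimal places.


Answer: Delta = -0.286900

Derivation:
d1 = 0.5624644865; d2 = 0.1294517846
phi(d1) = 0.3405743975; exp(-qT) = 1.0000000000; exp(-rT) = 0.9711736407
N(-d1) = 0.2868997967
Delta = -exp(-qT) * N(-d1) = -1.0000000000 * 0.2868997967 = -0.286900


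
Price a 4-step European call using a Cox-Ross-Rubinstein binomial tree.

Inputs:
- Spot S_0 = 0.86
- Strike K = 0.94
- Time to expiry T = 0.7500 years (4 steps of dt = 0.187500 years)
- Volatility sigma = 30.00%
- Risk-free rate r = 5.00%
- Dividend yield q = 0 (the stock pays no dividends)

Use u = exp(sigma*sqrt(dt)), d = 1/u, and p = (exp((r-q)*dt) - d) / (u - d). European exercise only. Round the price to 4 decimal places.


dt = T/N = 0.187500
u = exp(sigma*sqrt(dt)) = 1.138719; d = 1/u = 0.878180
p = (exp((r-q)*dt) - d) / (u - d) = 0.503722
Discount per step: exp(-r*dt) = 0.990669
Stock lattice S(k, i) with i counting down-moves:
  k=0: S(0,0) = 0.8600
  k=1: S(1,0) = 0.9793; S(1,1) = 0.7552
  k=2: S(2,0) = 1.1151; S(2,1) = 0.8600; S(2,2) = 0.6632
  k=3: S(3,0) = 1.2698; S(3,1) = 0.9793; S(3,2) = 0.7552; S(3,3) = 0.5824
  k=4: S(4,0) = 1.4460; S(4,1) = 1.1151; S(4,2) = 0.8600; S(4,3) = 0.6632; S(4,4) = 0.5115
Terminal payoffs V(N, i) = max(S_T - K, 0):
  V(4,0) = 0.505987; V(4,1) = 0.175145; V(4,2) = 0.000000; V(4,3) = 0.000000; V(4,4) = 0.000000
Backward induction: V(k, i) = exp(-r*dt) * [p * V(k+1, i) + (1-p) * V(k+1, i+1)].
  V(3,0) = exp(-r*dt) * [p*0.505987 + (1-p)*0.175145] = 0.338608
  V(3,1) = exp(-r*dt) * [p*0.175145 + (1-p)*0.000000] = 0.087401
  V(3,2) = exp(-r*dt) * [p*0.000000 + (1-p)*0.000000] = 0.000000
  V(3,3) = exp(-r*dt) * [p*0.000000 + (1-p)*0.000000] = 0.000000
  V(2,0) = exp(-r*dt) * [p*0.338608 + (1-p)*0.087401] = 0.211943
  V(2,1) = exp(-r*dt) * [p*0.087401 + (1-p)*0.000000] = 0.043615
  V(2,2) = exp(-r*dt) * [p*0.000000 + (1-p)*0.000000] = 0.000000
  V(1,0) = exp(-r*dt) * [p*0.211943 + (1-p)*0.043615] = 0.127208
  V(1,1) = exp(-r*dt) * [p*0.043615 + (1-p)*0.000000] = 0.021765
  V(0,0) = exp(-r*dt) * [p*0.127208 + (1-p)*0.021765] = 0.074180

Answer: Price = V(0,0) = 0.0742


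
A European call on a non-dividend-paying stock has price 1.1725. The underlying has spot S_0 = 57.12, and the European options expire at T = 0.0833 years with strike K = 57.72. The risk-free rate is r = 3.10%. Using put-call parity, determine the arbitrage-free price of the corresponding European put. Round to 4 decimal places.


Put-call parity: C - P = S_0 * exp(-qT) - K * exp(-rT).
S_0 * exp(-qT) = 57.1200 * 1.00000000 = 57.12000000
K * exp(-rT) = 57.7200 * 0.99742103 = 57.57114192
P = C - S*exp(-qT) + K*exp(-rT)
P = 1.1725 - 57.12000000 + 57.57114192 = 1.6236

Answer: Put price = 1.6236


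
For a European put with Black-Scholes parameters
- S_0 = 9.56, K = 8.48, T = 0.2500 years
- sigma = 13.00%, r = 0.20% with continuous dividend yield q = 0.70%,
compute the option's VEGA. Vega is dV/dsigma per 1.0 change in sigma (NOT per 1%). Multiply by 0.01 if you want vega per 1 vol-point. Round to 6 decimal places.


d1 = 1.8575350348; d2 = 1.7925350348
phi(d1) = 0.0710652553; exp(-qT) = 0.9982515304; exp(-rT) = 0.9995001250
Vega = S * exp(-qT) * phi(d1) * sqrt(T) = 9.5600 * 0.9982515304 * 0.0710652553 * 0.5000000000 = 0.339098

Answer: Vega = 0.339098


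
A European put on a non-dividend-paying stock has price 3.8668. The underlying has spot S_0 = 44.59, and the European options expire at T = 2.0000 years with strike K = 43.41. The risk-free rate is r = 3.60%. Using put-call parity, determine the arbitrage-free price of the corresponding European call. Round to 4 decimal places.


Answer: Call price = 8.0625

Derivation:
Put-call parity: C - P = S_0 * exp(-qT) - K * exp(-rT).
S_0 * exp(-qT) = 44.5900 * 1.00000000 = 44.59000000
K * exp(-rT) = 43.4100 * 0.93053090 = 40.39434619
C = P + S*exp(-qT) - K*exp(-rT)
C = 3.8668 + 44.59000000 - 40.39434619 = 8.0625


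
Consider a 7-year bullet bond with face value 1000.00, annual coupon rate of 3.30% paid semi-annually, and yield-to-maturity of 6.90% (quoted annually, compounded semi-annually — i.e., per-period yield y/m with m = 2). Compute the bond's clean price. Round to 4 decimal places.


Answer: Price = 802.7697

Derivation:
Coupon per period c = face * coupon_rate / m = 16.500000
Periods per year m = 2; per-period yield y/m = 0.034500
Number of cashflows N = 14
Cashflows (t years, CF_t, discount factor 1/(1+y/m)^(m*t), PV):
  t = 0.5000: CF_t = 16.500000, DF = 0.966651, PV = 15.949734
  t = 1.0000: CF_t = 16.500000, DF = 0.934413, PV = 15.417819
  t = 1.5000: CF_t = 16.500000, DF = 0.903251, PV = 14.903644
  t = 2.0000: CF_t = 16.500000, DF = 0.873128, PV = 14.406615
  t = 2.5000: CF_t = 16.500000, DF = 0.844010, PV = 13.926163
  t = 3.0000: CF_t = 16.500000, DF = 0.815863, PV = 13.461733
  t = 3.5000: CF_t = 16.500000, DF = 0.788654, PV = 13.012792
  t = 4.0000: CF_t = 16.500000, DF = 0.762353, PV = 12.578822
  t = 4.5000: CF_t = 16.500000, DF = 0.736929, PV = 12.159326
  t = 5.0000: CF_t = 16.500000, DF = 0.712353, PV = 11.753819
  t = 5.5000: CF_t = 16.500000, DF = 0.688596, PV = 11.361836
  t = 6.0000: CF_t = 16.500000, DF = 0.665632, PV = 10.982925
  t = 6.5000: CF_t = 16.500000, DF = 0.643433, PV = 10.616650
  t = 7.0000: CF_t = 1016.500000, DF = 0.621975, PV = 632.237793
Price P = sum_t PV_t = 802.769671


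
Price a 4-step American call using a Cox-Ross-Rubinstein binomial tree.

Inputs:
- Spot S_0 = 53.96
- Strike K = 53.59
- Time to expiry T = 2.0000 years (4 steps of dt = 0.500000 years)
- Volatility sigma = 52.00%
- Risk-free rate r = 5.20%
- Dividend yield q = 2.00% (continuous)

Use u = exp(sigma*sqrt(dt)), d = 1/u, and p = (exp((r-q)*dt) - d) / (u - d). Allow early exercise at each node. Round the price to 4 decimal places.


dt = T/N = 0.500000
u = exp(sigma*sqrt(dt)) = 1.444402; d = 1/u = 0.692328
p = (exp((r-q)*dt) - d) / (u - d) = 0.430544
Discount per step: exp(-r*dt) = 0.974335
Stock lattice S(k, i) with i counting down-moves:
  k=0: S(0,0) = 53.9600
  k=1: S(1,0) = 77.9399; S(1,1) = 37.3580
  k=2: S(2,0) = 112.5766; S(2,1) = 53.9600; S(2,2) = 25.8640
  k=3: S(3,0) = 162.6059; S(3,1) = 77.9399; S(3,2) = 37.3580; S(3,3) = 17.9064
  k=4: S(4,0) = 234.8683; S(4,1) = 112.5766; S(4,2) = 53.9600; S(4,3) = 25.8640; S(4,4) = 12.3971
Terminal payoffs V(N, i) = max(S_T - K, 0):
  V(4,0) = 181.278348; V(4,1) = 58.986623; V(4,2) = 0.370000; V(4,3) = 0.000000; V(4,4) = 0.000000
Backward induction: V(k, i) = exp(-r*dt) * [p * V(k+1, i) + (1-p) * V(k+1, i+1)]; then take max(V_cont, immediate exercise) for American.
  V(3,0) = exp(-r*dt) * [p*181.278348 + (1-p)*58.986623] = 108.773347; exercise = 109.015921; V(3,0) = max -> 109.015921
  V(3,1) = exp(-r*dt) * [p*58.986623 + (1-p)*0.370000] = 24.949809; exercise = 24.349942; V(3,1) = max -> 24.949809
  V(3,2) = exp(-r*dt) * [p*0.370000 + (1-p)*0.000000] = 0.155213; exercise = 0.000000; V(3,2) = max -> 0.155213
  V(3,3) = exp(-r*dt) * [p*0.000000 + (1-p)*0.000000] = 0.000000; exercise = 0.000000; V(3,3) = max -> 0.000000
  V(2,0) = exp(-r*dt) * [p*109.015921 + (1-p)*24.949809] = 59.574681; exercise = 58.986623; V(2,0) = max -> 59.574681
  V(2,1) = exp(-r*dt) * [p*24.949809 + (1-p)*0.155213] = 10.552407; exercise = 0.370000; V(2,1) = max -> 10.552407
  V(2,2) = exp(-r*dt) * [p*0.155213 + (1-p)*0.000000] = 0.065111; exercise = 0.000000; V(2,2) = max -> 0.065111
  V(1,0) = exp(-r*dt) * [p*59.574681 + (1-p)*10.552407] = 30.846116; exercise = 24.349942; V(1,0) = max -> 30.846116
  V(1,1) = exp(-r*dt) * [p*10.552407 + (1-p)*0.065111] = 4.462795; exercise = 0.000000; V(1,1) = max -> 4.462795
  V(0,0) = exp(-r*dt) * [p*30.846116 + (1-p)*4.462795] = 15.415895; exercise = 0.370000; V(0,0) = max -> 15.415895

Answer: Price = V(0,0) = 15.4159


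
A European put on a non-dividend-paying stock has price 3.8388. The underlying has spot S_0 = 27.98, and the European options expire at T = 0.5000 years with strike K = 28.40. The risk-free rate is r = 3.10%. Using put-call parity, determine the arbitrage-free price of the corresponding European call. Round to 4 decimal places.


Answer: Call price = 3.8556

Derivation:
Put-call parity: C - P = S_0 * exp(-qT) - K * exp(-rT).
S_0 * exp(-qT) = 27.9800 * 1.00000000 = 27.98000000
K * exp(-rT) = 28.4000 * 0.98461951 = 27.96319399
C = P + S*exp(-qT) - K*exp(-rT)
C = 3.8388 + 27.98000000 - 27.96319399 = 3.8556


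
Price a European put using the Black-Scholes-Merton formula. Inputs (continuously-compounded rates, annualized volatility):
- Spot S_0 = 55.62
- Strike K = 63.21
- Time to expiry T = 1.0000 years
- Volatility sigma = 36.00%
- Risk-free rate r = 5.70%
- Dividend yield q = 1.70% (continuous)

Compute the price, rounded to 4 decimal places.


d1 = (ln(S/K) + (r - q + 0.5*sigma^2) * T) / (sigma * sqrt(T)) = -0.06422130
d2 = d1 - sigma * sqrt(T) = -0.42422130
exp(-rT) = 0.94459407; exp(-qT) = 0.98314368
P = K * exp(-rT) * N(-d2) - S_0 * exp(-qT) * N(-d1)
N(-d1) = 0.52560299; N(-d2) = 0.66429779
P = 63.2100 * 0.94459407 * 0.66429779 - 55.6200 * 0.98314368 * 0.52560299 = 10.9225

Answer: Price = 10.9225


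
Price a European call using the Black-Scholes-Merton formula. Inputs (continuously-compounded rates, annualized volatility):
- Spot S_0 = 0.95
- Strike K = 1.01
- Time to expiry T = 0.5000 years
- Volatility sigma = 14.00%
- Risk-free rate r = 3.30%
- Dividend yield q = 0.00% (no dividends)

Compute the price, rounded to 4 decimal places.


Answer: Price = 0.0205

Derivation:
d1 = (ln(S/K) + (r - q + 0.5*sigma^2) * T) / (sigma * sqrt(T)) = -0.40248139
d2 = d1 - sigma * sqrt(T) = -0.50147634
exp(-rT) = 0.98363538; exp(-qT) = 1.00000000
C = S_0 * exp(-qT) * N(d1) - K * exp(-rT) * N(d2)
N(d1) = 0.34366489; N(d2) = 0.30801796
C = 0.9500 * 1.00000000 * 0.34366489 - 1.0100 * 0.98363538 * 0.30801796 = 0.0205


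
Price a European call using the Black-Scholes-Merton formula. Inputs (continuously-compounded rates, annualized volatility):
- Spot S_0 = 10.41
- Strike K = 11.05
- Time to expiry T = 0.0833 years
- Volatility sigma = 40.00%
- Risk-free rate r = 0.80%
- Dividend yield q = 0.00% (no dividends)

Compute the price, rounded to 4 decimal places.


d1 = (ln(S/K) + (r - q + 0.5*sigma^2) * T) / (sigma * sqrt(T)) = -0.45330900
d2 = d1 - sigma * sqrt(T) = -0.56875596
exp(-rT) = 0.99933382; exp(-qT) = 1.00000000
C = S_0 * exp(-qT) * N(d1) - K * exp(-rT) * N(d2)
N(d1) = 0.32516313; N(d2) = 0.28476088
C = 10.4100 * 1.00000000 * 0.32516313 - 11.0500 * 0.99933382 * 0.28476088 = 0.2404

Answer: Price = 0.2404


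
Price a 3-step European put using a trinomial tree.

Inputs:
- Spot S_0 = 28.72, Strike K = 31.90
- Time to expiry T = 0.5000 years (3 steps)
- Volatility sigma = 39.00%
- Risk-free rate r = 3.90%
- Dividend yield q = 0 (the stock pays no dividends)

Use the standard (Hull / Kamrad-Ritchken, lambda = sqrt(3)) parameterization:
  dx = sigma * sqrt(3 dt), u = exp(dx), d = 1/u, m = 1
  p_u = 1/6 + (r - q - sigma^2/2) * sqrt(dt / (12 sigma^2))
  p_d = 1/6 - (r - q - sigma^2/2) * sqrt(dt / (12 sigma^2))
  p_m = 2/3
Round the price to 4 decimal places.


Answer: Price = V(0,0) = 4.8241

Derivation:
dt = T/N = 0.166667; dx = sigma*sqrt(3*dt) = 0.275772
u = exp(dx) = 1.317547; d = 1/u = 0.758986
p_u = 0.155471, p_m = 0.666667, p_d = 0.177863
Discount per step: exp(-r*dt) = 0.993521
Stock lattice S(k, j) with j the centered position index:
  k=0: S(0,+0) = 28.7200
  k=1: S(1,-1) = 21.7981; S(1,+0) = 28.7200; S(1,+1) = 37.8399
  k=2: S(2,-2) = 16.5444; S(2,-1) = 21.7981; S(2,+0) = 28.7200; S(2,+1) = 37.8399; S(2,+2) = 49.8559
  k=3: S(3,-3) = 12.5570; S(3,-2) = 16.5444; S(3,-1) = 21.7981; S(3,+0) = 28.7200; S(3,+1) = 37.8399; S(3,+2) = 49.8559; S(3,+3) = 65.6875
Terminal payoffs V(N, j) = max(K - S_T, 0):
  V(3,-3) = 19.342993; V(3,-2) = 15.355554; V(3,-1) = 10.101915; V(3,+0) = 3.180000; V(3,+1) = 0.000000; V(3,+2) = 0.000000; V(3,+3) = 0.000000
Backward induction: V(k, j) = exp(-r*dt) * [p_u * V(k+1, j+1) + p_m * V(k+1, j) + p_d * V(k+1, j-1)]
  V(2,-2) = exp(-r*dt) * [p_u*10.101915 + p_m*15.355554 + p_d*19.342993] = 15.149192
  V(2,-1) = exp(-r*dt) * [p_u*3.180000 + p_m*10.101915 + p_d*15.355554] = 9.895654
  V(2,+0) = exp(-r*dt) * [p_u*0.000000 + p_m*3.180000 + p_d*10.101915] = 3.891376
  V(2,+1) = exp(-r*dt) * [p_u*0.000000 + p_m*0.000000 + p_d*3.180000] = 0.561938
  V(2,+2) = exp(-r*dt) * [p_u*0.000000 + p_m*0.000000 + p_d*0.000000] = 0.000000
  V(1,-1) = exp(-r*dt) * [p_u*3.891376 + p_m*9.895654 + p_d*15.149192] = 9.832452
  V(1,+0) = exp(-r*dt) * [p_u*0.561938 + p_m*3.891376 + p_d*9.895654] = 4.412904
  V(1,+1) = exp(-r*dt) * [p_u*0.000000 + p_m*0.561938 + p_d*3.891376] = 1.059844
  V(0,+0) = exp(-r*dt) * [p_u*1.059844 + p_m*4.412904 + p_d*9.832452] = 4.824077


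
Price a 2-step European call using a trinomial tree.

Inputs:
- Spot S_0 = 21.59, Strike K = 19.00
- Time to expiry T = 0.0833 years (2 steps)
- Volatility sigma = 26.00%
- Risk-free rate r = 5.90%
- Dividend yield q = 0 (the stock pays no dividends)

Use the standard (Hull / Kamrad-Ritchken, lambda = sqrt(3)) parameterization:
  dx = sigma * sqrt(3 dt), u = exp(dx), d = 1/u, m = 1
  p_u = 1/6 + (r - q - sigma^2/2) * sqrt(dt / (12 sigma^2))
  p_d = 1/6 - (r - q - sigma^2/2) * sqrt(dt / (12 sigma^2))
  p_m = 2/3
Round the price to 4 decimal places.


dt = T/N = 0.041650; dx = sigma*sqrt(3*dt) = 0.091905
u = exp(dx) = 1.096261; d = 1/u = 0.912191
p_u = 0.172377, p_m = 0.666667, p_d = 0.160957
Discount per step: exp(-r*dt) = 0.997546
Stock lattice S(k, j) with j the centered position index:
  k=0: S(0,+0) = 21.5900
  k=1: S(1,-1) = 19.6942; S(1,+0) = 21.5900; S(1,+1) = 23.6683
  k=2: S(2,-2) = 17.9649; S(2,-1) = 19.6942; S(2,+0) = 21.5900; S(2,+1) = 23.6683; S(2,+2) = 25.9466
Terminal payoffs V(N, j) = max(S_T - K, 0):
  V(2,-2) = 0.000000; V(2,-1) = 0.694211; V(2,+0) = 2.590000; V(2,+1) = 4.668280; V(2,+2) = 6.946617
Backward induction: V(k, j) = exp(-r*dt) * [p_u * V(k+1, j+1) + p_m * V(k+1, j) + p_d * V(k+1, j-1)]
  V(1,-1) = exp(-r*dt) * [p_u*2.590000 + p_m*0.694211 + p_d*0.000000] = 0.907032
  V(1,+0) = exp(-r*dt) * [p_u*4.668280 + p_m*2.590000 + p_d*0.694211] = 2.636620
  V(1,+1) = exp(-r*dt) * [p_u*6.946617 + p_m*4.668280 + p_d*2.590000] = 4.714899
  V(0,+0) = exp(-r*dt) * [p_u*4.714899 + p_m*2.636620 + p_d*0.907032] = 2.709812

Answer: Price = V(0,0) = 2.7098


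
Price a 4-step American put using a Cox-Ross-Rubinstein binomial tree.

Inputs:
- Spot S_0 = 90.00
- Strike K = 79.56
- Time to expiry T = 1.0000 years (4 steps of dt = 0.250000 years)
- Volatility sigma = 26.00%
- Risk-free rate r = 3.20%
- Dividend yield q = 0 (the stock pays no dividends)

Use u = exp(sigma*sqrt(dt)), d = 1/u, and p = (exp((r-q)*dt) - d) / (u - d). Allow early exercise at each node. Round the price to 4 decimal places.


dt = T/N = 0.250000
u = exp(sigma*sqrt(dt)) = 1.138828; d = 1/u = 0.878095
p = (exp((r-q)*dt) - d) / (u - d) = 0.498351
Discount per step: exp(-r*dt) = 0.992032
Stock lattice S(k, i) with i counting down-moves:
  k=0: S(0,0) = 90.0000
  k=1: S(1,0) = 102.4946; S(1,1) = 79.0286
  k=2: S(2,0) = 116.7237; S(2,1) = 90.0000; S(2,2) = 69.3946
  k=3: S(3,0) = 132.9283; S(3,1) = 102.4946; S(3,2) = 79.0286; S(3,3) = 60.9351
  k=4: S(4,0) = 151.3825; S(4,1) = 116.7237; S(4,2) = 90.0000; S(4,3) = 69.3946; S(4,4) = 53.5068
Terminal payoffs V(N, i) = max(K - S_T, 0):
  V(4,0) = 0.000000; V(4,1) = 0.000000; V(4,2) = 0.000000; V(4,3) = 10.165357; V(4,4) = 26.053151
Backward induction: V(k, i) = exp(-r*dt) * [p * V(k+1, i) + (1-p) * V(k+1, i+1)]; then take max(V_cont, immediate exercise) for American.
  V(3,0) = exp(-r*dt) * [p*0.000000 + (1-p)*0.000000] = 0.000000; exercise = 0.000000; V(3,0) = max -> 0.000000
  V(3,1) = exp(-r*dt) * [p*0.000000 + (1-p)*0.000000] = 0.000000; exercise = 0.000000; V(3,1) = max -> 0.000000
  V(3,2) = exp(-r*dt) * [p*0.000000 + (1-p)*10.165357] = 5.058804; exercise = 0.531411; V(3,2) = max -> 5.058804
  V(3,3) = exp(-r*dt) * [p*10.165357 + (1-p)*26.053151] = 17.990940; exercise = 18.624881; V(3,3) = max -> 18.624881
  V(2,0) = exp(-r*dt) * [p*0.000000 + (1-p)*0.000000] = 0.000000; exercise = 0.000000; V(2,0) = max -> 0.000000
  V(2,1) = exp(-r*dt) * [p*0.000000 + (1-p)*5.058804] = 2.517520; exercise = 0.000000; V(2,1) = max -> 2.517520
  V(2,2) = exp(-r*dt) * [p*5.058804 + (1-p)*18.624881] = 11.769671; exercise = 10.165357; V(2,2) = max -> 11.769671
  V(1,0) = exp(-r*dt) * [p*0.000000 + (1-p)*2.517520] = 1.252847; exercise = 0.000000; V(1,0) = max -> 1.252847
  V(1,1) = exp(-r*dt) * [p*2.517520 + (1-p)*11.769671] = 7.101806; exercise = 0.531411; V(1,1) = max -> 7.101806
  V(0,0) = exp(-r*dt) * [p*1.252847 + (1-p)*7.101806] = 4.153607; exercise = 0.000000; V(0,0) = max -> 4.153607

Answer: Price = V(0,0) = 4.1536


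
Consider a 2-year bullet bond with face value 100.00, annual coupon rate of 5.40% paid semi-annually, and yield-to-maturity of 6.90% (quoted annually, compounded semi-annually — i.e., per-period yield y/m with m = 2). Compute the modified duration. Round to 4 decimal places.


Coupon per period c = face * coupon_rate / m = 2.700000
Periods per year m = 2; per-period yield y/m = 0.034500
Number of cashflows N = 4
Cashflows (t years, CF_t, discount factor 1/(1+y/m)^(m*t), PV):
  t = 0.5000: CF_t = 2.700000, DF = 0.966651, PV = 2.609957
  t = 1.0000: CF_t = 2.700000, DF = 0.934413, PV = 2.522916
  t = 1.5000: CF_t = 2.700000, DF = 0.903251, PV = 2.438778
  t = 2.0000: CF_t = 102.700000, DF = 0.873128, PV = 89.670267
Price P = sum_t PV_t = 97.241918
First compute Macaulay numerator sum_t t * PV_t:
  t * PV_t at t = 0.5000: 1.304978
  t * PV_t at t = 1.0000: 2.522916
  t * PV_t at t = 1.5000: 3.658167
  t * PV_t at t = 2.0000: 179.340534
Macaulay duration D = 186.826596 / 97.241918 = 1.921256
Modified duration = D / (1 + y/m) = 1.921256 / (1 + 0.034500) = 1.857183

Answer: Modified duration = 1.8572


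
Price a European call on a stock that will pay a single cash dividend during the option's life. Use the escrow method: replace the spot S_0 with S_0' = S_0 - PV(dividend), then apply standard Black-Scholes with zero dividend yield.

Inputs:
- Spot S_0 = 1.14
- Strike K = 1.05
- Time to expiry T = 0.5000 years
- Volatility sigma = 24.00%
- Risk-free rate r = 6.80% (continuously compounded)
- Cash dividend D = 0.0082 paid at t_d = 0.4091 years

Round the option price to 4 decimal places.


Answer: Price = 0.1456

Derivation:
PV(D) = D * exp(-r * t_d) = 0.0082 * 0.97256458 = 0.00797503
S_0' = S_0 - PV(D) = 1.1400 - 0.00797503 = 1.13202497
d1 = (ln(S_0'/K) + (r + sigma^2/2)*T) / (sigma*sqrt(T)) = 0.72842531
d2 = d1 - sigma*sqrt(T) = 0.55871968
exp(-rT) = 0.96657150
N(d1) = 0.76682336; N(d2) = 0.71182348
C = S_0' * N(d1) - K * exp(-rT) * N(d2) = 1.13202497 * 0.76682336 - 1.0500 * 0.96657150 * 0.71182348 = 0.1456


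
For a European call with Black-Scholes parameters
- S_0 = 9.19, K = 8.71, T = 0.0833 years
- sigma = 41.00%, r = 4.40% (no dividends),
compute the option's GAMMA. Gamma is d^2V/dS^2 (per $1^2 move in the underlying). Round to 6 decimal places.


Answer: Gamma = 0.316484

Derivation:
d1 = 0.5434717202; d2 = 0.4251385887
phi(d1) = 0.3441700926; exp(-qT) = 1.0000000000; exp(-rT) = 0.9963415086
Gamma = exp(-qT) * phi(d1) / (S * sigma * sqrt(T)) = 1.0000000000 * 0.3441700926 / (9.1900 * 0.4100 * 0.2886173938) = 0.316484


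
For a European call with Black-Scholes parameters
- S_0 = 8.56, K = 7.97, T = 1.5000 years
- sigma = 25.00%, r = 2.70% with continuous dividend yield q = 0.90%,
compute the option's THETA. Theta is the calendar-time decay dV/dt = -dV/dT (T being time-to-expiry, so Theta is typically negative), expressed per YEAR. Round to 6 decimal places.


d1 = 0.4745174305; d2 = 0.1683312127
phi(d1) = 0.3564640345; exp(-qT) = 0.9865907163; exp(-rT) = 0.9603091645
Theta = -S*exp(-qT)*phi(d1)*sigma/(2*sqrt(T)) - r*K*exp(-rT)*N(d2) + q*S*exp(-qT)*N(d1)
N(d1) = 0.6824345144; N(d2) = 0.5668386400; sqrt(T) = 1.2247448714
Term 1 = -8.5600 * 0.9865907163 * 0.3564640345 * 0.2500 / (2 * 1.2247448714) = -0.3072492920
Term 2 = -0.0270 * 7.9700 * 0.9603091645 * 0.5668386400 = -0.1171365979
Term 3 = 0.0090 * 8.5600 * 0.9865907163 * 0.6824345144 = 0.0518697652
Theta = -0.3072492920 + (-0.1171365979) + (0.0518697652) = -0.372516

Answer: Theta = -0.372516


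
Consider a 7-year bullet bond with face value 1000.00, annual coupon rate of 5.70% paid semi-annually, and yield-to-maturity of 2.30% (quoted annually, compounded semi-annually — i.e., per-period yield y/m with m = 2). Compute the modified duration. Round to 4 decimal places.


Answer: Modified duration = 5.9263

Derivation:
Coupon per period c = face * coupon_rate / m = 28.500000
Periods per year m = 2; per-period yield y/m = 0.011500
Number of cashflows N = 14
Cashflows (t years, CF_t, discount factor 1/(1+y/m)^(m*t), PV):
  t = 0.5000: CF_t = 28.500000, DF = 0.988631, PV = 28.175976
  t = 1.0000: CF_t = 28.500000, DF = 0.977391, PV = 27.855636
  t = 1.5000: CF_t = 28.500000, DF = 0.966279, PV = 27.538939
  t = 2.0000: CF_t = 28.500000, DF = 0.955293, PV = 27.225841
  t = 2.5000: CF_t = 28.500000, DF = 0.944432, PV = 26.916304
  t = 3.0000: CF_t = 28.500000, DF = 0.933694, PV = 26.610286
  t = 3.5000: CF_t = 28.500000, DF = 0.923079, PV = 26.307747
  t = 4.0000: CF_t = 28.500000, DF = 0.912584, PV = 26.008647
  t = 4.5000: CF_t = 28.500000, DF = 0.902209, PV = 25.712948
  t = 5.0000: CF_t = 28.500000, DF = 0.891951, PV = 25.420611
  t = 5.5000: CF_t = 28.500000, DF = 0.881810, PV = 25.131598
  t = 6.0000: CF_t = 28.500000, DF = 0.871785, PV = 24.845870
  t = 6.5000: CF_t = 28.500000, DF = 0.861873, PV = 24.563391
  t = 7.0000: CF_t = 1028.500000, DF = 0.852075, PV = 876.358648
Price P = sum_t PV_t = 1218.672443
First compute Macaulay numerator sum_t t * PV_t:
  t * PV_t at t = 0.5000: 14.087988
  t * PV_t at t = 1.0000: 27.855636
  t * PV_t at t = 1.5000: 41.308408
  t * PV_t at t = 2.0000: 54.451683
  t * PV_t at t = 2.5000: 67.290760
  t * PV_t at t = 3.0000: 79.830857
  t * PV_t at t = 3.5000: 92.077113
  t * PV_t at t = 4.0000: 104.034589
  t * PV_t at t = 4.5000: 115.708267
  t * PV_t at t = 5.0000: 127.103056
  t * PV_t at t = 5.5000: 138.223788
  t * PV_t at t = 6.0000: 149.075222
  t * PV_t at t = 6.5000: 159.662044
  t * PV_t at t = 7.0000: 6134.510534
Macaulay duration D = 7305.219946 / 1218.672443 = 5.994408
Modified duration = D / (1 + y/m) = 5.994408 / (1 + 0.011500) = 5.926256


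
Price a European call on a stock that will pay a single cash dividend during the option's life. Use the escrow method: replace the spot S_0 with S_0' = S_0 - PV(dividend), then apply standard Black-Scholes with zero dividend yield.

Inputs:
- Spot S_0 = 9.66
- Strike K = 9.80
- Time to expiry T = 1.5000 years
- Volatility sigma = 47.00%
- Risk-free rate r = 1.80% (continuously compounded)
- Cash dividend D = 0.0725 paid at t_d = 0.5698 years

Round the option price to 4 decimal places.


Answer: Price = 2.1910

Derivation:
PV(D) = D * exp(-r * t_d) = 0.0725 * 0.98979602 = 0.07176021
S_0' = S_0 - PV(D) = 9.6600 - 0.07176021 = 9.58823979
d1 = (ln(S_0'/K) + (r + sigma^2/2)*T) / (sigma*sqrt(T)) = 0.29677034
d2 = d1 - sigma*sqrt(T) = -0.27885975
exp(-rT) = 0.97336124
N(d1) = 0.61667908; N(d2) = 0.39017623
C = S_0' * N(d1) - K * exp(-rT) * N(d2) = 9.58823979 * 0.61667908 - 9.8000 * 0.97336124 * 0.39017623 = 2.1910


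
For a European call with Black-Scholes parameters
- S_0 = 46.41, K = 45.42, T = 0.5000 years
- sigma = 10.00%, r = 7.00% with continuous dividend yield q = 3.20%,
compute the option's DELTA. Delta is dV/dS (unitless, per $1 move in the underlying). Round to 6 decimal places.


d1 = 0.6089945355; d2 = 0.5382838574
phi(d1) = 0.3314177200; exp(-qT) = 0.9841273201; exp(-rT) = 0.9656054163
N(d1) = 0.7287359695
Delta = exp(-qT) * N(d1) = 0.9841273201 * 0.7287359695 = 0.717169

Answer: Delta = 0.717169


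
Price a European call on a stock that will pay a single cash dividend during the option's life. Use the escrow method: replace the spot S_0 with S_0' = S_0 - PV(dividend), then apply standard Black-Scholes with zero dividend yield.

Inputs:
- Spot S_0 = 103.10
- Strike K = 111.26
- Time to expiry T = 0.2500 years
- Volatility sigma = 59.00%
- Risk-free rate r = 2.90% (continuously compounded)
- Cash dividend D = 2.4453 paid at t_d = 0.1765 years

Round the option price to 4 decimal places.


Answer: Price = 8.0864

Derivation:
PV(D) = D * exp(-r * t_d) = 2.4453 * 0.99489458 = 2.43281571
S_0' = S_0 - PV(D) = 103.1000 - 2.43281571 = 100.66718429
d1 = (ln(S_0'/K) + (r + sigma^2/2)*T) / (sigma*sqrt(T)) = -0.16707605
d2 = d1 - sigma*sqrt(T) = -0.46207605
exp(-rT) = 0.99277622
N(d1) = 0.43365511; N(d2) = 0.32201339
C = S_0' * N(d1) - K * exp(-rT) * N(d2) = 100.66718429 * 0.43365511 - 111.2600 * 0.99277622 * 0.32201339 = 8.0864


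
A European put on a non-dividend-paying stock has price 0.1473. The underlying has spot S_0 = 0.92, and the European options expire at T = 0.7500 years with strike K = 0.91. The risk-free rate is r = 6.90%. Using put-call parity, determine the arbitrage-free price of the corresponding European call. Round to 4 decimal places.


Put-call parity: C - P = S_0 * exp(-qT) - K * exp(-rT).
S_0 * exp(-qT) = 0.9200 * 1.00000000 = 0.92000000
K * exp(-rT) = 0.9100 * 0.94956623 = 0.86410527
C = P + S*exp(-qT) - K*exp(-rT)
C = 0.1473 + 0.92000000 - 0.86410527 = 0.2032

Answer: Call price = 0.2032


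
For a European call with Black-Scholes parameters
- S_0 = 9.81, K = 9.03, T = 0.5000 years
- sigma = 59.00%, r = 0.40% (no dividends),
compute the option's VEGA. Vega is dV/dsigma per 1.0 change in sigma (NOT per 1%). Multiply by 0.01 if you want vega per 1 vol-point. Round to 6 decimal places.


d1 = 0.4119793615; d2 = -0.0052136394
phi(d1) = 0.3664834079; exp(-qT) = 1.0000000000; exp(-rT) = 0.9980019987
Vega = S * exp(-qT) * phi(d1) * sqrt(T) = 9.8100 * 1.0000000000 * 0.3664834079 * 0.7071067812 = 2.542192

Answer: Vega = 2.542192


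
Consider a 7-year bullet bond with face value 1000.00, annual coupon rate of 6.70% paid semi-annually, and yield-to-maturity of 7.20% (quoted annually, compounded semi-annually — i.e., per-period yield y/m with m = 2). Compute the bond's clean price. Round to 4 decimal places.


Answer: Price = 972.8809

Derivation:
Coupon per period c = face * coupon_rate / m = 33.500000
Periods per year m = 2; per-period yield y/m = 0.036000
Number of cashflows N = 14
Cashflows (t years, CF_t, discount factor 1/(1+y/m)^(m*t), PV):
  t = 0.5000: CF_t = 33.500000, DF = 0.965251, PV = 32.335907
  t = 1.0000: CF_t = 33.500000, DF = 0.931709, PV = 31.212266
  t = 1.5000: CF_t = 33.500000, DF = 0.899333, PV = 30.127670
  t = 2.0000: CF_t = 33.500000, DF = 0.868082, PV = 29.080762
  t = 2.5000: CF_t = 33.500000, DF = 0.837917, PV = 28.070234
  t = 3.0000: CF_t = 33.500000, DF = 0.808801, PV = 27.094820
  t = 3.5000: CF_t = 33.500000, DF = 0.780696, PV = 26.153301
  t = 4.0000: CF_t = 33.500000, DF = 0.753567, PV = 25.244499
  t = 4.5000: CF_t = 33.500000, DF = 0.727381, PV = 24.367277
  t = 5.0000: CF_t = 33.500000, DF = 0.702106, PV = 23.520538
  t = 5.5000: CF_t = 33.500000, DF = 0.677708, PV = 22.703222
  t = 6.0000: CF_t = 33.500000, DF = 0.654158, PV = 21.914307
  t = 6.5000: CF_t = 33.500000, DF = 0.631427, PV = 21.152806
  t = 7.0000: CF_t = 1033.500000, DF = 0.609486, PV = 629.903331
Price P = sum_t PV_t = 972.880942


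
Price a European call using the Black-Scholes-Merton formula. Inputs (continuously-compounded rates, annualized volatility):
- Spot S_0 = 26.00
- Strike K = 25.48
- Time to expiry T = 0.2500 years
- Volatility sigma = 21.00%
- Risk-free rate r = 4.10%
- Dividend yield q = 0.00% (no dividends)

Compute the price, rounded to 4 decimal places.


Answer: Price = 1.5069

Derivation:
d1 = (ln(S/K) + (r - q + 0.5*sigma^2) * T) / (sigma * sqrt(T)) = 0.34252578
d2 = d1 - sigma * sqrt(T) = 0.23752578
exp(-rT) = 0.98980235; exp(-qT) = 1.00000000
C = S_0 * exp(-qT) * N(d1) - K * exp(-rT) * N(d2)
N(d1) = 0.63402238; N(d2) = 0.59387554
C = 26.0000 * 1.00000000 * 0.63402238 - 25.4800 * 0.98980235 * 0.59387554 = 1.5069


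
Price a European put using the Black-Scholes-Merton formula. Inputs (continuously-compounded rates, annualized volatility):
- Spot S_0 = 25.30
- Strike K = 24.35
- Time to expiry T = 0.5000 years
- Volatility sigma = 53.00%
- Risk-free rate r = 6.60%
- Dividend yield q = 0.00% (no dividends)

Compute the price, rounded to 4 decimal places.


Answer: Price = 2.8257

Derivation:
d1 = (ln(S/K) + (r - q + 0.5*sigma^2) * T) / (sigma * sqrt(T)) = 0.37756179
d2 = d1 - sigma * sqrt(T) = 0.00279520
exp(-rT) = 0.96753856; exp(-qT) = 1.00000000
P = K * exp(-rT) * N(-d2) - S_0 * exp(-qT) * N(-d1)
N(-d1) = 0.35287808; N(-d2) = 0.49888488
P = 24.3500 * 0.96753856 * 0.49888488 - 25.3000 * 1.00000000 * 0.35287808 = 2.8257
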